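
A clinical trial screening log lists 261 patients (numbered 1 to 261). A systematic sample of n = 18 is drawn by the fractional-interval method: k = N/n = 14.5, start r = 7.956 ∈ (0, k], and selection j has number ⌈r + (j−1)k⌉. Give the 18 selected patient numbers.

j=1: r + 0k = 7.956 → ⌈·⌉ = 8
j=2: r + 1k = 22.456 → ⌈·⌉ = 23
j=3: r + 2k = 36.956 → ⌈·⌉ = 37
j=4: r + 3k = 51.456 → ⌈·⌉ = 52
j=5: r + 4k = 65.956 → ⌈·⌉ = 66
j=6: r + 5k = 80.456 → ⌈·⌉ = 81
j=7: r + 6k = 94.956 → ⌈·⌉ = 95
j=8: r + 7k = 109.456 → ⌈·⌉ = 110
j=9: r + 8k = 123.956 → ⌈·⌉ = 124
j=10: r + 9k = 138.456 → ⌈·⌉ = 139
j=11: r + 10k = 152.956 → ⌈·⌉ = 153
j=12: r + 11k = 167.456 → ⌈·⌉ = 168
j=13: r + 12k = 181.956 → ⌈·⌉ = 182
j=14: r + 13k = 196.456 → ⌈·⌉ = 197
j=15: r + 14k = 210.956 → ⌈·⌉ = 211
j=16: r + 15k = 225.456 → ⌈·⌉ = 226
j=17: r + 16k = 239.956 → ⌈·⌉ = 240
j=18: r + 17k = 254.456 → ⌈·⌉ = 255

8, 23, 37, 52, 66, 81, 95, 110, 124, 139, 153, 168, 182, 197, 211, 226, 240, 255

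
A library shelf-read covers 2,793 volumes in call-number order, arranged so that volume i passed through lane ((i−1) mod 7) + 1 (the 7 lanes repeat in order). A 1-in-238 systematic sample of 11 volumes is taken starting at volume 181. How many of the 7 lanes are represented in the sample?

1

Consecutive selections differ by k = 238, so their lane numbers differ by 238 mod 7 = 0.
gcd(238, 7) = 7, so the sample visits 7/7 = 1 distinct residues mod 7.
Start 181 is lane 6; the lanes hit are 6.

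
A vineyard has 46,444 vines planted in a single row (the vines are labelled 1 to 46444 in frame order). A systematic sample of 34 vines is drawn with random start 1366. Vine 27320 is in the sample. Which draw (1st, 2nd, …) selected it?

k = 46444/34 = 1366
position = (27320 − 1366)/1366 + 1 = 25954/1366 + 1 = 19 + 1 = 20

20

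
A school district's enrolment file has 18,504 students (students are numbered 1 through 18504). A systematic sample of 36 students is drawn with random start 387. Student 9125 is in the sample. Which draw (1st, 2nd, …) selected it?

18

k = 18504/36 = 514
position = (9125 − 387)/514 + 1 = 8738/514 + 1 = 17 + 1 = 18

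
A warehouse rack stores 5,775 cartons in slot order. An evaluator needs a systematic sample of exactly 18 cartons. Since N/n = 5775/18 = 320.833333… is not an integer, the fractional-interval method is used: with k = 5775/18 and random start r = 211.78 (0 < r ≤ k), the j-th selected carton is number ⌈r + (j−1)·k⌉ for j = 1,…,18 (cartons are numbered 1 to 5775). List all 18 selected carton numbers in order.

212, 533, 854, 1175, 1496, 1816, 2137, 2458, 2779, 3100, 3421, 3741, 4062, 4383, 4704, 5025, 5346, 5666

j=1: r + 0k = 211.78 → ⌈·⌉ = 212
j=2: r + 1k = 532.613333… → ⌈·⌉ = 533
j=3: r + 2k = 853.446666… → ⌈·⌉ = 854
j=4: r + 3k = 1174.28 → ⌈·⌉ = 1175
j=5: r + 4k = 1495.113333… → ⌈·⌉ = 1496
j=6: r + 5k = 1815.946666… → ⌈·⌉ = 1816
j=7: r + 6k = 2136.78 → ⌈·⌉ = 2137
j=8: r + 7k = 2457.613333… → ⌈·⌉ = 2458
j=9: r + 8k = 2778.446666… → ⌈·⌉ = 2779
j=10: r + 9k = 3099.28 → ⌈·⌉ = 3100
j=11: r + 10k = 3420.113333… → ⌈·⌉ = 3421
j=12: r + 11k = 3740.946666… → ⌈·⌉ = 3741
j=13: r + 12k = 4061.78 → ⌈·⌉ = 4062
j=14: r + 13k = 4382.613333… → ⌈·⌉ = 4383
j=15: r + 14k = 4703.446666… → ⌈·⌉ = 4704
j=16: r + 15k = 5024.28 → ⌈·⌉ = 5025
j=17: r + 16k = 5345.113333… → ⌈·⌉ = 5346
j=18: r + 17k = 5665.946666… → ⌈·⌉ = 5666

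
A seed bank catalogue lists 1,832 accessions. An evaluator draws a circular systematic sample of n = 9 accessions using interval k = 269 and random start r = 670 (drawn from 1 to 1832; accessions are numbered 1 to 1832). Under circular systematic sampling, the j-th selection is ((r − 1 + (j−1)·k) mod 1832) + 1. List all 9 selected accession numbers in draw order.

670, 939, 1208, 1477, 1746, 183, 452, 721, 990

Selection 1: 670
Selection 2: 670 + 269 = 939
Selection 3: 939 + 269 = 1208
Selection 4: 1208 + 269 = 1477
Selection 5: 1477 + 269 = 1746
Selection 6: 1746 + 269 = 2015 → 2015 − 1832 = 183
Selection 7: 183 + 269 = 452
Selection 8: 452 + 269 = 721
Selection 9: 721 + 269 = 990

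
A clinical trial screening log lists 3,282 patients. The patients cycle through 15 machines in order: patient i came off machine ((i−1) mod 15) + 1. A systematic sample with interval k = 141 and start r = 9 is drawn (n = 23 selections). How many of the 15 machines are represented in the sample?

Consecutive selections differ by k = 141, so their machine numbers differ by 141 mod 15 = 6.
gcd(141, 15) = 3, so the sample visits 15/3 = 5 distinct residues mod 15.
Start 9 is machine 9; the machines hit are 3, 6, 9, 12, 15.

5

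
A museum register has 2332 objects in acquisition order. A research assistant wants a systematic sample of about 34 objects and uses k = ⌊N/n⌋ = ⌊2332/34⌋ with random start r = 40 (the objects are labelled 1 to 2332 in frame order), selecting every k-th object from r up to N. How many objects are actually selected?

k = ⌊2332/34⌋ = 68
Achieved size = ⌊(2332 − 40)/68⌋ + 1 = ⌊2292/68⌋ + 1 = 33 + 1 = 34
(last selection: 40 + 33×68 = 2284 ≤ 2332; next would be 2352 > 2332)

34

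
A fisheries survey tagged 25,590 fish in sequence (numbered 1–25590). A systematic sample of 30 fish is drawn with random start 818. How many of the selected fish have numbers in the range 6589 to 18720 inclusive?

k = 25590/30 = 853
First selection ≥ 6589: 818 + ⌈(6589−818)/853⌉·853 = 818 + 7×853 = 6789
Last selection ≤ 18720: 818 + ⌊(18720−818)/853⌋·853 = 818 + 20×853 = 17878
Count = 20 − 7 + 1 = 14

14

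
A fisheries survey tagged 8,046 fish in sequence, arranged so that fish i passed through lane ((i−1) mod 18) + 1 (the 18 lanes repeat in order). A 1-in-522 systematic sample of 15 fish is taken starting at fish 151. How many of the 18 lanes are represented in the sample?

Consecutive selections differ by k = 522, so their lane numbers differ by 522 mod 18 = 0.
gcd(522, 18) = 18, so the sample visits 18/18 = 1 distinct residues mod 18.
Start 151 is lane 7; the lanes hit are 7.

1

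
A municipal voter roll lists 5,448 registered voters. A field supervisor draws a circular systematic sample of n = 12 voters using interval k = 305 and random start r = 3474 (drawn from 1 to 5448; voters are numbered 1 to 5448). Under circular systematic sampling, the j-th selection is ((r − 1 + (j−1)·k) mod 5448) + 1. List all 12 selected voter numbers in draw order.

3474, 3779, 4084, 4389, 4694, 4999, 5304, 161, 466, 771, 1076, 1381

Selection 1: 3474
Selection 2: 3474 + 305 = 3779
Selection 3: 3779 + 305 = 4084
Selection 4: 4084 + 305 = 4389
Selection 5: 4389 + 305 = 4694
Selection 6: 4694 + 305 = 4999
Selection 7: 4999 + 305 = 5304
Selection 8: 5304 + 305 = 5609 → 5609 − 5448 = 161
Selection 9: 161 + 305 = 466
Selection 10: 466 + 305 = 771
Selection 11: 771 + 305 = 1076
Selection 12: 1076 + 305 = 1381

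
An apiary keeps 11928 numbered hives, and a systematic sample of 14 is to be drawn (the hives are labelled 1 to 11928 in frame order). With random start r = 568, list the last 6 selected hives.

k = N/n = 11928/14 = 852
9th selection = 568 + 8×852 = 7384
10th: 7384 + 852 = 8236
11th: 8236 + 852 = 9088
12th: 9088 + 852 = 9940
13th: 9940 + 852 = 10792
14th: 10792 + 852 = 11644

7384, 8236, 9088, 9940, 10792, 11644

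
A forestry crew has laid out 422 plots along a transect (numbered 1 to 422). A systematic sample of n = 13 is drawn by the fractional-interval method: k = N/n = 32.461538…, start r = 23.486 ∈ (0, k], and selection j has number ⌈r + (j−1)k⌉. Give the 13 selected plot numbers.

24, 56, 89, 121, 154, 186, 219, 251, 284, 316, 349, 381, 414

j=1: r + 0k = 23.486 → ⌈·⌉ = 24
j=2: r + 1k = 55.947538… → ⌈·⌉ = 56
j=3: r + 2k = 88.409076… → ⌈·⌉ = 89
j=4: r + 3k = 120.870615… → ⌈·⌉ = 121
j=5: r + 4k = 153.332153… → ⌈·⌉ = 154
j=6: r + 5k = 185.793692… → ⌈·⌉ = 186
j=7: r + 6k = 218.255230… → ⌈·⌉ = 219
j=8: r + 7k = 250.716769… → ⌈·⌉ = 251
j=9: r + 8k = 283.178307… → ⌈·⌉ = 284
j=10: r + 9k = 315.639846… → ⌈·⌉ = 316
j=11: r + 10k = 348.101384… → ⌈·⌉ = 349
j=12: r + 11k = 380.562923… → ⌈·⌉ = 381
j=13: r + 12k = 413.024461… → ⌈·⌉ = 414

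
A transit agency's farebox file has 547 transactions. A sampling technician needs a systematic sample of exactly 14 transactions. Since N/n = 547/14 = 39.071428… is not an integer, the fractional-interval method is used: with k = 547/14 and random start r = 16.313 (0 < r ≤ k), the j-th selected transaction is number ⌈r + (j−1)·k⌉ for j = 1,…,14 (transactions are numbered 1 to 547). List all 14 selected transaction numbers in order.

j=1: r + 0k = 16.313 → ⌈·⌉ = 17
j=2: r + 1k = 55.384428… → ⌈·⌉ = 56
j=3: r + 2k = 94.455857… → ⌈·⌉ = 95
j=4: r + 3k = 133.527285… → ⌈·⌉ = 134
j=5: r + 4k = 172.598714… → ⌈·⌉ = 173
j=6: r + 5k = 211.670142… → ⌈·⌉ = 212
j=7: r + 6k = 250.741571… → ⌈·⌉ = 251
j=8: r + 7k = 289.813 → ⌈·⌉ = 290
j=9: r + 8k = 328.884428… → ⌈·⌉ = 329
j=10: r + 9k = 367.955857… → ⌈·⌉ = 368
j=11: r + 10k = 407.027285… → ⌈·⌉ = 408
j=12: r + 11k = 446.098714… → ⌈·⌉ = 447
j=13: r + 12k = 485.170142… → ⌈·⌉ = 486
j=14: r + 13k = 524.241571… → ⌈·⌉ = 525

17, 56, 95, 134, 173, 212, 251, 290, 329, 368, 408, 447, 486, 525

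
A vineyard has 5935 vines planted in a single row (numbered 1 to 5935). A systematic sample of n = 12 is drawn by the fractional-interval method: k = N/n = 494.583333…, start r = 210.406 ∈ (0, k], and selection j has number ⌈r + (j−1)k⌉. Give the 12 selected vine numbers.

211, 705, 1200, 1695, 2189, 2684, 3178, 3673, 4168, 4662, 5157, 5651

j=1: r + 0k = 210.406 → ⌈·⌉ = 211
j=2: r + 1k = 704.989333… → ⌈·⌉ = 705
j=3: r + 2k = 1199.572666… → ⌈·⌉ = 1200
j=4: r + 3k = 1694.156 → ⌈·⌉ = 1695
j=5: r + 4k = 2188.739333… → ⌈·⌉ = 2189
j=6: r + 5k = 2683.322666… → ⌈·⌉ = 2684
j=7: r + 6k = 3177.906 → ⌈·⌉ = 3178
j=8: r + 7k = 3672.489333… → ⌈·⌉ = 3673
j=9: r + 8k = 4167.072666… → ⌈·⌉ = 4168
j=10: r + 9k = 4661.656 → ⌈·⌉ = 4662
j=11: r + 10k = 5156.239333… → ⌈·⌉ = 5157
j=12: r + 11k = 5650.822666… → ⌈·⌉ = 5651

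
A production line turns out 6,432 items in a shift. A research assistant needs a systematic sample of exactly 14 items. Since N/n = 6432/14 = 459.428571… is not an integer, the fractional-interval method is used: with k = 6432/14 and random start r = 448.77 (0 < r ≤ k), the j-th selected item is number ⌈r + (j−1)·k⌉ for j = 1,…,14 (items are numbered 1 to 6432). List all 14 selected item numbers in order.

j=1: r + 0k = 448.77 → ⌈·⌉ = 449
j=2: r + 1k = 908.198571… → ⌈·⌉ = 909
j=3: r + 2k = 1367.627142… → ⌈·⌉ = 1368
j=4: r + 3k = 1827.055714… → ⌈·⌉ = 1828
j=5: r + 4k = 2286.484285… → ⌈·⌉ = 2287
j=6: r + 5k = 2745.912857… → ⌈·⌉ = 2746
j=7: r + 6k = 3205.341428… → ⌈·⌉ = 3206
j=8: r + 7k = 3664.77 → ⌈·⌉ = 3665
j=9: r + 8k = 4124.198571… → ⌈·⌉ = 4125
j=10: r + 9k = 4583.627142… → ⌈·⌉ = 4584
j=11: r + 10k = 5043.055714… → ⌈·⌉ = 5044
j=12: r + 11k = 5502.484285… → ⌈·⌉ = 5503
j=13: r + 12k = 5961.912857… → ⌈·⌉ = 5962
j=14: r + 13k = 6421.341428… → ⌈·⌉ = 6422

449, 909, 1368, 1828, 2287, 2746, 3206, 3665, 4125, 4584, 5044, 5503, 5962, 6422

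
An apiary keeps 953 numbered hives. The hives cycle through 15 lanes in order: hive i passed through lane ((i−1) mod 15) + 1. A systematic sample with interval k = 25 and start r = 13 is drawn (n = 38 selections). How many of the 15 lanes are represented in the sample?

Consecutive selections differ by k = 25, so their lane numbers differ by 25 mod 15 = 10.
gcd(25, 15) = 5, so the sample visits 15/5 = 3 distinct residues mod 15.
Start 13 is lane 13; the lanes hit are 3, 8, 13.

3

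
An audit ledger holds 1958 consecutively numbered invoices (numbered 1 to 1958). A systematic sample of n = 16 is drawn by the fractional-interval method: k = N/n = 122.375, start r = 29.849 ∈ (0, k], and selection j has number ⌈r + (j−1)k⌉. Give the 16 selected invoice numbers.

j=1: r + 0k = 29.849 → ⌈·⌉ = 30
j=2: r + 1k = 152.224 → ⌈·⌉ = 153
j=3: r + 2k = 274.599 → ⌈·⌉ = 275
j=4: r + 3k = 396.974 → ⌈·⌉ = 397
j=5: r + 4k = 519.349 → ⌈·⌉ = 520
j=6: r + 5k = 641.724 → ⌈·⌉ = 642
j=7: r + 6k = 764.099 → ⌈·⌉ = 765
j=8: r + 7k = 886.474 → ⌈·⌉ = 887
j=9: r + 8k = 1008.849 → ⌈·⌉ = 1009
j=10: r + 9k = 1131.224 → ⌈·⌉ = 1132
j=11: r + 10k = 1253.599 → ⌈·⌉ = 1254
j=12: r + 11k = 1375.974 → ⌈·⌉ = 1376
j=13: r + 12k = 1498.349 → ⌈·⌉ = 1499
j=14: r + 13k = 1620.724 → ⌈·⌉ = 1621
j=15: r + 14k = 1743.099 → ⌈·⌉ = 1744
j=16: r + 15k = 1865.474 → ⌈·⌉ = 1866

30, 153, 275, 397, 520, 642, 765, 887, 1009, 1132, 1254, 1376, 1499, 1621, 1744, 1866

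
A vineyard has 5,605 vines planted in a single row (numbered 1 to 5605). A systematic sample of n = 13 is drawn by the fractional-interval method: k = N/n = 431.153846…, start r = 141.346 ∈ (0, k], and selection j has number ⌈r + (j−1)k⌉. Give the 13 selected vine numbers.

j=1: r + 0k = 141.346 → ⌈·⌉ = 142
j=2: r + 1k = 572.499846… → ⌈·⌉ = 573
j=3: r + 2k = 1003.653692… → ⌈·⌉ = 1004
j=4: r + 3k = 1434.807538… → ⌈·⌉ = 1435
j=5: r + 4k = 1865.961384… → ⌈·⌉ = 1866
j=6: r + 5k = 2297.115230… → ⌈·⌉ = 2298
j=7: r + 6k = 2728.269076… → ⌈·⌉ = 2729
j=8: r + 7k = 3159.422923… → ⌈·⌉ = 3160
j=9: r + 8k = 3590.576769… → ⌈·⌉ = 3591
j=10: r + 9k = 4021.730615… → ⌈·⌉ = 4022
j=11: r + 10k = 4452.884461… → ⌈·⌉ = 4453
j=12: r + 11k = 4884.038307… → ⌈·⌉ = 4885
j=13: r + 12k = 5315.192153… → ⌈·⌉ = 5316

142, 573, 1004, 1435, 1866, 2298, 2729, 3160, 3591, 4022, 4453, 4885, 5316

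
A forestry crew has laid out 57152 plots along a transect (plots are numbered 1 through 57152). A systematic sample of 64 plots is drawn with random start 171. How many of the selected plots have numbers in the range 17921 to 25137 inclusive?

k = 57152/64 = 893
First selection ≥ 17921: 171 + ⌈(17921−171)/893⌉·893 = 171 + 20×893 = 18031
Last selection ≤ 25137: 171 + ⌊(25137−171)/893⌋·893 = 171 + 27×893 = 24282
Count = 27 − 20 + 1 = 8

8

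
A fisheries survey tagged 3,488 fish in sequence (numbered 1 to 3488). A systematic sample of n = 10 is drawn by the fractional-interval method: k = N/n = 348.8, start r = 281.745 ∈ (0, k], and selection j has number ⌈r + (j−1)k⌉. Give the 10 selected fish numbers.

j=1: r + 0k = 281.745 → ⌈·⌉ = 282
j=2: r + 1k = 630.545 → ⌈·⌉ = 631
j=3: r + 2k = 979.345 → ⌈·⌉ = 980
j=4: r + 3k = 1328.145 → ⌈·⌉ = 1329
j=5: r + 4k = 1676.945 → ⌈·⌉ = 1677
j=6: r + 5k = 2025.745 → ⌈·⌉ = 2026
j=7: r + 6k = 2374.545 → ⌈·⌉ = 2375
j=8: r + 7k = 2723.345 → ⌈·⌉ = 2724
j=9: r + 8k = 3072.145 → ⌈·⌉ = 3073
j=10: r + 9k = 3420.945 → ⌈·⌉ = 3421

282, 631, 980, 1329, 1677, 2026, 2375, 2724, 3073, 3421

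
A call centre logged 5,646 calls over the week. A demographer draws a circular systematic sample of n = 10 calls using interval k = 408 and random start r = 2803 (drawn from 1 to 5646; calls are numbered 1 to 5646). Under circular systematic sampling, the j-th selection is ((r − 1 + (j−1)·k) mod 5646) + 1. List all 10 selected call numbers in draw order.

2803, 3211, 3619, 4027, 4435, 4843, 5251, 13, 421, 829

Selection 1: 2803
Selection 2: 2803 + 408 = 3211
Selection 3: 3211 + 408 = 3619
Selection 4: 3619 + 408 = 4027
Selection 5: 4027 + 408 = 4435
Selection 6: 4435 + 408 = 4843
Selection 7: 4843 + 408 = 5251
Selection 8: 5251 + 408 = 5659 → 5659 − 5646 = 13
Selection 9: 13 + 408 = 421
Selection 10: 421 + 408 = 829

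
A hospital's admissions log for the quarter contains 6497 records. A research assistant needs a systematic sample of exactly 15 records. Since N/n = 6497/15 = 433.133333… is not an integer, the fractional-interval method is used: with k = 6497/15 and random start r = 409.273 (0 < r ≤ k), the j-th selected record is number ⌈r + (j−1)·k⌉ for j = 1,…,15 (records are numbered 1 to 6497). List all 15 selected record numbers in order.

410, 843, 1276, 1709, 2142, 2575, 3009, 3442, 3875, 4308, 4741, 5174, 5607, 6041, 6474

j=1: r + 0k = 409.273 → ⌈·⌉ = 410
j=2: r + 1k = 842.406333… → ⌈·⌉ = 843
j=3: r + 2k = 1275.539666… → ⌈·⌉ = 1276
j=4: r + 3k = 1708.673 → ⌈·⌉ = 1709
j=5: r + 4k = 2141.806333… → ⌈·⌉ = 2142
j=6: r + 5k = 2574.939666… → ⌈·⌉ = 2575
j=7: r + 6k = 3008.073 → ⌈·⌉ = 3009
j=8: r + 7k = 3441.206333… → ⌈·⌉ = 3442
j=9: r + 8k = 3874.339666… → ⌈·⌉ = 3875
j=10: r + 9k = 4307.473 → ⌈·⌉ = 4308
j=11: r + 10k = 4740.606333… → ⌈·⌉ = 4741
j=12: r + 11k = 5173.739666… → ⌈·⌉ = 5174
j=13: r + 12k = 5606.873 → ⌈·⌉ = 5607
j=14: r + 13k = 6040.006333… → ⌈·⌉ = 6041
j=15: r + 14k = 6473.139666… → ⌈·⌉ = 6474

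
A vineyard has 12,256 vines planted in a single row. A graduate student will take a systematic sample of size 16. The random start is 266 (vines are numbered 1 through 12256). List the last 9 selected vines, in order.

k = N/n = 12256/16 = 766
8th selection = 266 + 7×766 = 5628
9th: 5628 + 766 = 6394
10th: 6394 + 766 = 7160
11th: 7160 + 766 = 7926
12th: 7926 + 766 = 8692
13th: 8692 + 766 = 9458
14th: 9458 + 766 = 10224
15th: 10224 + 766 = 10990
16th: 10990 + 766 = 11756

5628, 6394, 7160, 7926, 8692, 9458, 10224, 10990, 11756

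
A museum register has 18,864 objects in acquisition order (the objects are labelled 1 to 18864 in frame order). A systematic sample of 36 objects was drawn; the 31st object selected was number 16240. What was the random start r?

520

k = 18864/36 = 524
r = 16240 − (31−1)×524 = 16240 − 15720 = 520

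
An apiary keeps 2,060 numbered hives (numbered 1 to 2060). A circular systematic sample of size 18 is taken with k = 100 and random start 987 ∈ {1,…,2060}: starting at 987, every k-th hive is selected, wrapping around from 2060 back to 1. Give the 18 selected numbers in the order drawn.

987, 1087, 1187, 1287, 1387, 1487, 1587, 1687, 1787, 1887, 1987, 27, 127, 227, 327, 427, 527, 627

Selection 1: 987
Selection 2: 987 + 100 = 1087
Selection 3: 1087 + 100 = 1187
Selection 4: 1187 + 100 = 1287
Selection 5: 1287 + 100 = 1387
Selection 6: 1387 + 100 = 1487
Selection 7: 1487 + 100 = 1587
Selection 8: 1587 + 100 = 1687
Selection 9: 1687 + 100 = 1787
Selection 10: 1787 + 100 = 1887
Selection 11: 1887 + 100 = 1987
Selection 12: 1987 + 100 = 2087 → 2087 − 2060 = 27
Selection 13: 27 + 100 = 127
Selection 14: 127 + 100 = 227
Selection 15: 227 + 100 = 327
Selection 16: 327 + 100 = 427
Selection 17: 427 + 100 = 527
Selection 18: 527 + 100 = 627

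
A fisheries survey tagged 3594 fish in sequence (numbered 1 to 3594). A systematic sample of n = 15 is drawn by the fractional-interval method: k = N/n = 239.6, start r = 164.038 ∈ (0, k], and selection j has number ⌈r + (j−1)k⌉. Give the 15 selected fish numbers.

j=1: r + 0k = 164.038 → ⌈·⌉ = 165
j=2: r + 1k = 403.638 → ⌈·⌉ = 404
j=3: r + 2k = 643.238 → ⌈·⌉ = 644
j=4: r + 3k = 882.838 → ⌈·⌉ = 883
j=5: r + 4k = 1122.438 → ⌈·⌉ = 1123
j=6: r + 5k = 1362.038 → ⌈·⌉ = 1363
j=7: r + 6k = 1601.638 → ⌈·⌉ = 1602
j=8: r + 7k = 1841.238 → ⌈·⌉ = 1842
j=9: r + 8k = 2080.838 → ⌈·⌉ = 2081
j=10: r + 9k = 2320.438 → ⌈·⌉ = 2321
j=11: r + 10k = 2560.038 → ⌈·⌉ = 2561
j=12: r + 11k = 2799.638 → ⌈·⌉ = 2800
j=13: r + 12k = 3039.238 → ⌈·⌉ = 3040
j=14: r + 13k = 3278.838 → ⌈·⌉ = 3279
j=15: r + 14k = 3518.438 → ⌈·⌉ = 3519

165, 404, 644, 883, 1123, 1363, 1602, 1842, 2081, 2321, 2561, 2800, 3040, 3279, 3519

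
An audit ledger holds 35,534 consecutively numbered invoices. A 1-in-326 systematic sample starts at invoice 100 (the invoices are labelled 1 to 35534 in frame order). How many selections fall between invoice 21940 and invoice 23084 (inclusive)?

k = 326
First selection ≥ 21940: 100 + ⌈(21940−100)/326⌉·326 = 100 + 67×326 = 21942
Last selection ≤ 23084: 100 + ⌊(23084−100)/326⌋·326 = 100 + 70×326 = 22920
Count = 70 − 67 + 1 = 4

4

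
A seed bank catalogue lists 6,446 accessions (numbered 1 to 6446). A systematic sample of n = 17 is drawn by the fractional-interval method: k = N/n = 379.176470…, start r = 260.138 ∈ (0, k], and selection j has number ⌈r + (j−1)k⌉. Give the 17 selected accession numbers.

261, 640, 1019, 1398, 1777, 2157, 2536, 2915, 3294, 3673, 4052, 4432, 4811, 5190, 5569, 5948, 6327

j=1: r + 0k = 260.138 → ⌈·⌉ = 261
j=2: r + 1k = 639.314470… → ⌈·⌉ = 640
j=3: r + 2k = 1018.490941… → ⌈·⌉ = 1019
j=4: r + 3k = 1397.667411… → ⌈·⌉ = 1398
j=5: r + 4k = 1776.843882… → ⌈·⌉ = 1777
j=6: r + 5k = 2156.020352… → ⌈·⌉ = 2157
j=7: r + 6k = 2535.196823… → ⌈·⌉ = 2536
j=8: r + 7k = 2914.373294… → ⌈·⌉ = 2915
j=9: r + 8k = 3293.549764… → ⌈·⌉ = 3294
j=10: r + 9k = 3672.726235… → ⌈·⌉ = 3673
j=11: r + 10k = 4051.902705… → ⌈·⌉ = 4052
j=12: r + 11k = 4431.079176… → ⌈·⌉ = 4432
j=13: r + 12k = 4810.255647… → ⌈·⌉ = 4811
j=14: r + 13k = 5189.432117… → ⌈·⌉ = 5190
j=15: r + 14k = 5568.608588… → ⌈·⌉ = 5569
j=16: r + 15k = 5947.785058… → ⌈·⌉ = 5948
j=17: r + 16k = 6326.961529… → ⌈·⌉ = 6327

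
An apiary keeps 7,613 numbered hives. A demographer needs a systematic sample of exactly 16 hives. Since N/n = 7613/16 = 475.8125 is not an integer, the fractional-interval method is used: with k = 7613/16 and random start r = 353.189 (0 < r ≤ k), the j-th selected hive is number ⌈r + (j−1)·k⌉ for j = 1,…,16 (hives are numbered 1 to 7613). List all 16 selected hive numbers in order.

j=1: r + 0k = 353.189 → ⌈·⌉ = 354
j=2: r + 1k = 829.0015 → ⌈·⌉ = 830
j=3: r + 2k = 1304.814 → ⌈·⌉ = 1305
j=4: r + 3k = 1780.6265 → ⌈·⌉ = 1781
j=5: r + 4k = 2256.439 → ⌈·⌉ = 2257
j=6: r + 5k = 2732.2515 → ⌈·⌉ = 2733
j=7: r + 6k = 3208.064 → ⌈·⌉ = 3209
j=8: r + 7k = 3683.8765 → ⌈·⌉ = 3684
j=9: r + 8k = 4159.689 → ⌈·⌉ = 4160
j=10: r + 9k = 4635.5015 → ⌈·⌉ = 4636
j=11: r + 10k = 5111.314 → ⌈·⌉ = 5112
j=12: r + 11k = 5587.1265 → ⌈·⌉ = 5588
j=13: r + 12k = 6062.939 → ⌈·⌉ = 6063
j=14: r + 13k = 6538.7515 → ⌈·⌉ = 6539
j=15: r + 14k = 7014.564 → ⌈·⌉ = 7015
j=16: r + 15k = 7490.3765 → ⌈·⌉ = 7491

354, 830, 1305, 1781, 2257, 2733, 3209, 3684, 4160, 4636, 5112, 5588, 6063, 6539, 7015, 7491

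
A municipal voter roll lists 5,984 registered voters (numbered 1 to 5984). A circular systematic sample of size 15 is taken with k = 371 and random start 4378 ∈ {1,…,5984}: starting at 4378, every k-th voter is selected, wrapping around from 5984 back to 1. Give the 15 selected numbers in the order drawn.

4378, 4749, 5120, 5491, 5862, 249, 620, 991, 1362, 1733, 2104, 2475, 2846, 3217, 3588

Selection 1: 4378
Selection 2: 4378 + 371 = 4749
Selection 3: 4749 + 371 = 5120
Selection 4: 5120 + 371 = 5491
Selection 5: 5491 + 371 = 5862
Selection 6: 5862 + 371 = 6233 → 6233 − 5984 = 249
Selection 7: 249 + 371 = 620
Selection 8: 620 + 371 = 991
Selection 9: 991 + 371 = 1362
Selection 10: 1362 + 371 = 1733
Selection 11: 1733 + 371 = 2104
Selection 12: 2104 + 371 = 2475
Selection 13: 2475 + 371 = 2846
Selection 14: 2846 + 371 = 3217
Selection 15: 3217 + 371 = 3588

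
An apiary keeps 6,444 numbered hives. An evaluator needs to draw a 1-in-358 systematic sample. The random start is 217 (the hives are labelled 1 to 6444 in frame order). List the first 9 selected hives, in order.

hive 1: 217
hive 2: 217 + 358 = 575
hive 3: 575 + 358 = 933
hive 4: 933 + 358 = 1291
hive 5: 1291 + 358 = 1649
hive 6: 1649 + 358 = 2007
hive 7: 2007 + 358 = 2365
hive 8: 2365 + 358 = 2723
hive 9: 2723 + 358 = 3081

217, 575, 933, 1291, 1649, 2007, 2365, 2723, 3081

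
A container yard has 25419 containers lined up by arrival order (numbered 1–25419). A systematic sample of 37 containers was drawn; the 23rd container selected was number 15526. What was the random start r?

412

k = 25419/37 = 687
r = 15526 − (23−1)×687 = 15526 − 15114 = 412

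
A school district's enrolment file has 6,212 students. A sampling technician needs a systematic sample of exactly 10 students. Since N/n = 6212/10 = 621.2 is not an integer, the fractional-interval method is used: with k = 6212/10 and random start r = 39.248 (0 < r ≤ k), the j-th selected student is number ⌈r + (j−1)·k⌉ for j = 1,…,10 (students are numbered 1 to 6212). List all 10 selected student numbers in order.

40, 661, 1282, 1903, 2525, 3146, 3767, 4388, 5009, 5631

j=1: r + 0k = 39.248 → ⌈·⌉ = 40
j=2: r + 1k = 660.448 → ⌈·⌉ = 661
j=3: r + 2k = 1281.648 → ⌈·⌉ = 1282
j=4: r + 3k = 1902.848 → ⌈·⌉ = 1903
j=5: r + 4k = 2524.048 → ⌈·⌉ = 2525
j=6: r + 5k = 3145.248 → ⌈·⌉ = 3146
j=7: r + 6k = 3766.448 → ⌈·⌉ = 3767
j=8: r + 7k = 4387.648 → ⌈·⌉ = 4388
j=9: r + 8k = 5008.848 → ⌈·⌉ = 5009
j=10: r + 9k = 5630.048 → ⌈·⌉ = 5631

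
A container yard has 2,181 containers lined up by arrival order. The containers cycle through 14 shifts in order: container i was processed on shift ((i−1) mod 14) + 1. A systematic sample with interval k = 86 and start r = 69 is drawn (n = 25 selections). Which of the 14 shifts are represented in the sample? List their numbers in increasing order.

1, 3, 5, 7, 9, 11, 13

Consecutive selections differ by k = 86, so their shift numbers differ by 86 mod 14 = 2.
gcd(86, 14) = 2, so the sample visits 14/2 = 7 distinct residues mod 14.
Start 69 is shift 13; the shifts hit are 1, 3, 5, 7, 9, 11, 13.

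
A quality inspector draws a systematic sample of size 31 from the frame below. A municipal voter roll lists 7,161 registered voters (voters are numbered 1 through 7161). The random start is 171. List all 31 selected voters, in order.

k = N/n = 7161/31 = 231
voter 1: 171
voter 2: 171 + 231 = 402
voter 3: 402 + 231 = 633
voter 4: 633 + 231 = 864
voter 5: 864 + 231 = 1095
voter 6: 1095 + 231 = 1326
voter 7: 1326 + 231 = 1557
voter 8: 1557 + 231 = 1788
voter 9: 1788 + 231 = 2019
voter 10: 2019 + 231 = 2250
voter 11: 2250 + 231 = 2481
voter 12: 2481 + 231 = 2712
voter 13: 2712 + 231 = 2943
voter 14: 2943 + 231 = 3174
voter 15: 3174 + 231 = 3405
voter 16: 3405 + 231 = 3636
voter 17: 3636 + 231 = 3867
voter 18: 3867 + 231 = 4098
voter 19: 4098 + 231 = 4329
voter 20: 4329 + 231 = 4560
voter 21: 4560 + 231 = 4791
voter 22: 4791 + 231 = 5022
voter 23: 5022 + 231 = 5253
voter 24: 5253 + 231 = 5484
voter 25: 5484 + 231 = 5715
voter 26: 5715 + 231 = 5946
voter 27: 5946 + 231 = 6177
voter 28: 6177 + 231 = 6408
voter 29: 6408 + 231 = 6639
voter 30: 6639 + 231 = 6870
voter 31: 6870 + 231 = 7101

171, 402, 633, 864, 1095, 1326, 1557, 1788, 2019, 2250, 2481, 2712, 2943, 3174, 3405, 3636, 3867, 4098, 4329, 4560, 4791, 5022, 5253, 5484, 5715, 5946, 6177, 6408, 6639, 6870, 7101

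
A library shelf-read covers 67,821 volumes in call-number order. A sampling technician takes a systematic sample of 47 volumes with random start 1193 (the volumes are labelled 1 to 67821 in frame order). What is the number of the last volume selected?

k = 67821/47 = 1443
47th selection = r + (47−1)·k = 1193 + 46×1443 = 1193 + 66378 = 67571

67571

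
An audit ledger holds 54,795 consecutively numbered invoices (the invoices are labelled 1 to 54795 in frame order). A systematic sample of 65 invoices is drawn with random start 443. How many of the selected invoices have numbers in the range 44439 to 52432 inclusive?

k = 54795/65 = 843
First selection ≥ 44439: 443 + ⌈(44439−443)/843⌉·843 = 443 + 53×843 = 45122
Last selection ≤ 52432: 443 + ⌊(52432−443)/843⌋·843 = 443 + 61×843 = 51866
Count = 61 − 53 + 1 = 9

9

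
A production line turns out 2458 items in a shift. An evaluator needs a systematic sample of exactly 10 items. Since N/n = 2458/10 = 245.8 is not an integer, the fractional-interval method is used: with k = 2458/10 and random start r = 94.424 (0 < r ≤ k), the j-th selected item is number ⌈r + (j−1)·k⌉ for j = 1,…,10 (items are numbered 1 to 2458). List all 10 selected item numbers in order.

j=1: r + 0k = 94.424 → ⌈·⌉ = 95
j=2: r + 1k = 340.224 → ⌈·⌉ = 341
j=3: r + 2k = 586.024 → ⌈·⌉ = 587
j=4: r + 3k = 831.824 → ⌈·⌉ = 832
j=5: r + 4k = 1077.624 → ⌈·⌉ = 1078
j=6: r + 5k = 1323.424 → ⌈·⌉ = 1324
j=7: r + 6k = 1569.224 → ⌈·⌉ = 1570
j=8: r + 7k = 1815.024 → ⌈·⌉ = 1816
j=9: r + 8k = 2060.824 → ⌈·⌉ = 2061
j=10: r + 9k = 2306.624 → ⌈·⌉ = 2307

95, 341, 587, 832, 1078, 1324, 1570, 1816, 2061, 2307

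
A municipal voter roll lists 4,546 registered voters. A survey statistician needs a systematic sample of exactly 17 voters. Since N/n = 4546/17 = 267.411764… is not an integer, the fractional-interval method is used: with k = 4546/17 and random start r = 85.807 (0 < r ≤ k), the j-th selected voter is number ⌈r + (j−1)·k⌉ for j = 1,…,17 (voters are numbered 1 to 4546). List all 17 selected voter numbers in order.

j=1: r + 0k = 85.807 → ⌈·⌉ = 86
j=2: r + 1k = 353.218764… → ⌈·⌉ = 354
j=3: r + 2k = 620.630529… → ⌈·⌉ = 621
j=4: r + 3k = 888.042294… → ⌈·⌉ = 889
j=5: r + 4k = 1155.454058… → ⌈·⌉ = 1156
j=6: r + 5k = 1422.865823… → ⌈·⌉ = 1423
j=7: r + 6k = 1690.277588… → ⌈·⌉ = 1691
j=8: r + 7k = 1957.689352… → ⌈·⌉ = 1958
j=9: r + 8k = 2225.101117… → ⌈·⌉ = 2226
j=10: r + 9k = 2492.512882… → ⌈·⌉ = 2493
j=11: r + 10k = 2759.924647… → ⌈·⌉ = 2760
j=12: r + 11k = 3027.336411… → ⌈·⌉ = 3028
j=13: r + 12k = 3294.748176… → ⌈·⌉ = 3295
j=14: r + 13k = 3562.159941… → ⌈·⌉ = 3563
j=15: r + 14k = 3829.571705… → ⌈·⌉ = 3830
j=16: r + 15k = 4096.983470… → ⌈·⌉ = 4097
j=17: r + 16k = 4364.395235… → ⌈·⌉ = 4365

86, 354, 621, 889, 1156, 1423, 1691, 1958, 2226, 2493, 2760, 3028, 3295, 3563, 3830, 4097, 4365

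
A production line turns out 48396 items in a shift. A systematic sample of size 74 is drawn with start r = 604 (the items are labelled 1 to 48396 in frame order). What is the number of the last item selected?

48346

k = 48396/74 = 654
74th selection = r + (74−1)·k = 604 + 73×654 = 604 + 47742 = 48346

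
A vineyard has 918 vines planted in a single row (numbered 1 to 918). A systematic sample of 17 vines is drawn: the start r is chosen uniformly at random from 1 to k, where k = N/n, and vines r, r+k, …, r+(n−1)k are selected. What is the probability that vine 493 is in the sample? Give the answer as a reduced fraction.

1/54

k = 918/17 = 54.
Vine 493 is selected iff r ≡ 493 (mod 54); exactly one such r in {1,…,54}.
Inclusion probability = 1/54.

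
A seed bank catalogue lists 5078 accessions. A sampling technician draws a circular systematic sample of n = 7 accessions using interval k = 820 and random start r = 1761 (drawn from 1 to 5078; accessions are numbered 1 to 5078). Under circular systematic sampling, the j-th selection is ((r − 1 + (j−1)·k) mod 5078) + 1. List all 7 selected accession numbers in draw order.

1761, 2581, 3401, 4221, 5041, 783, 1603

Selection 1: 1761
Selection 2: 1761 + 820 = 2581
Selection 3: 2581 + 820 = 3401
Selection 4: 3401 + 820 = 4221
Selection 5: 4221 + 820 = 5041
Selection 6: 5041 + 820 = 5861 → 5861 − 5078 = 783
Selection 7: 783 + 820 = 1603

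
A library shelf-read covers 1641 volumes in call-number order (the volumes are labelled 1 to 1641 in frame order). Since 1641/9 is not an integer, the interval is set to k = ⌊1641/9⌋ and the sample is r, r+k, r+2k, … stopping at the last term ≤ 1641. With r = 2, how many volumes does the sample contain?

10

k = ⌊1641/9⌋ = 182
Achieved size = ⌊(1641 − 2)/182⌋ + 1 = ⌊1639/182⌋ + 1 = 9 + 1 = 10
(last selection: 2 + 9×182 = 1640 ≤ 1641; next would be 1822 > 1641)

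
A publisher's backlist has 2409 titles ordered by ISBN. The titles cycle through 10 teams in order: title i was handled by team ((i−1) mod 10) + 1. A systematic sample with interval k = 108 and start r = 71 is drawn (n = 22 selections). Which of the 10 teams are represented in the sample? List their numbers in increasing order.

Consecutive selections differ by k = 108, so their team numbers differ by 108 mod 10 = 8.
gcd(108, 10) = 2, so the sample visits 10/2 = 5 distinct residues mod 10.
Start 71 is team 1; the teams hit are 1, 3, 5, 7, 9.

1, 3, 5, 7, 9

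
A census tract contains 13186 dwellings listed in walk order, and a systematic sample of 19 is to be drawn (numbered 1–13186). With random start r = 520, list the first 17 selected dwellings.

k = N/n = 13186/19 = 694
dwelling 1: 520
dwelling 2: 520 + 694 = 1214
dwelling 3: 1214 + 694 = 1908
dwelling 4: 1908 + 694 = 2602
dwelling 5: 2602 + 694 = 3296
dwelling 6: 3296 + 694 = 3990
dwelling 7: 3990 + 694 = 4684
dwelling 8: 4684 + 694 = 5378
dwelling 9: 5378 + 694 = 6072
dwelling 10: 6072 + 694 = 6766
dwelling 11: 6766 + 694 = 7460
dwelling 12: 7460 + 694 = 8154
dwelling 13: 8154 + 694 = 8848
dwelling 14: 8848 + 694 = 9542
dwelling 15: 9542 + 694 = 10236
dwelling 16: 10236 + 694 = 10930
dwelling 17: 10930 + 694 = 11624

520, 1214, 1908, 2602, 3296, 3990, 4684, 5378, 6072, 6766, 7460, 8154, 8848, 9542, 10236, 10930, 11624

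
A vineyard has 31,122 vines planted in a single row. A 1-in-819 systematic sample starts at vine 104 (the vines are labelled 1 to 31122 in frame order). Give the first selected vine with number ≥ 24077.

24674

k = 819
Steps past start: ⌈(24077 − 104)/819⌉ = ⌈23973/819⌉ = 30
Selected vine: 104 + 30×819 = 24674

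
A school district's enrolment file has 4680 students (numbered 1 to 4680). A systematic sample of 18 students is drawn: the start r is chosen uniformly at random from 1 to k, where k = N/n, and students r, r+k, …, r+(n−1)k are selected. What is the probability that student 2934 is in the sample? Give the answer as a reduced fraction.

k = 4680/18 = 260.
Student 2934 is selected iff r ≡ 2934 (mod 260); exactly one such r in {1,…,260}.
Inclusion probability = 1/260.

1/260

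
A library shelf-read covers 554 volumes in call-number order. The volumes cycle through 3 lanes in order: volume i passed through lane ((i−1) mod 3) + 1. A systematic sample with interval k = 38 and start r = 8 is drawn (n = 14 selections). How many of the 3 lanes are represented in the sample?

3

Consecutive selections differ by k = 38, so their lane numbers differ by 38 mod 3 = 2.
gcd(38, 3) = 1, so the sample visits 3/1 = 3 distinct residues mod 3.
Start 8 is lane 2; the lanes hit are 1, 2, 3.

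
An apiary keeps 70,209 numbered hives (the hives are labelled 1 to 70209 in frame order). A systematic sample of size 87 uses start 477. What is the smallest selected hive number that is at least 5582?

k = 70209/87 = 807
Steps past start: ⌈(5582 − 477)/807⌉ = ⌈5105/807⌉ = 7
Selected hive: 477 + 7×807 = 6126

6126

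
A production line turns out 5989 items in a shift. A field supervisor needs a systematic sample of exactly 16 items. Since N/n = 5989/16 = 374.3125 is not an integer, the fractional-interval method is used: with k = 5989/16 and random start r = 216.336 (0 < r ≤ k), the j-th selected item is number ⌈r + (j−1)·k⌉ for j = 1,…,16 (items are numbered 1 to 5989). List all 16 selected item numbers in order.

217, 591, 965, 1340, 1714, 2088, 2463, 2837, 3211, 3586, 3960, 4334, 4709, 5083, 5457, 5832

j=1: r + 0k = 216.336 → ⌈·⌉ = 217
j=2: r + 1k = 590.6485 → ⌈·⌉ = 591
j=3: r + 2k = 964.961 → ⌈·⌉ = 965
j=4: r + 3k = 1339.2735 → ⌈·⌉ = 1340
j=5: r + 4k = 1713.586 → ⌈·⌉ = 1714
j=6: r + 5k = 2087.8985 → ⌈·⌉ = 2088
j=7: r + 6k = 2462.211 → ⌈·⌉ = 2463
j=8: r + 7k = 2836.5235 → ⌈·⌉ = 2837
j=9: r + 8k = 3210.836 → ⌈·⌉ = 3211
j=10: r + 9k = 3585.1485 → ⌈·⌉ = 3586
j=11: r + 10k = 3959.461 → ⌈·⌉ = 3960
j=12: r + 11k = 4333.7735 → ⌈·⌉ = 4334
j=13: r + 12k = 4708.086 → ⌈·⌉ = 4709
j=14: r + 13k = 5082.3985 → ⌈·⌉ = 5083
j=15: r + 14k = 5456.711 → ⌈·⌉ = 5457
j=16: r + 15k = 5831.0235 → ⌈·⌉ = 5832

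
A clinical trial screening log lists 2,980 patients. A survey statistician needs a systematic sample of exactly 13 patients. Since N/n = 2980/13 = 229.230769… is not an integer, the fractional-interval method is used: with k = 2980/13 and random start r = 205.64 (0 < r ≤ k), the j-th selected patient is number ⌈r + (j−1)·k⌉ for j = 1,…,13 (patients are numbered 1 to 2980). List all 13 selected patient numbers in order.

206, 435, 665, 894, 1123, 1352, 1582, 1811, 2040, 2269, 2498, 2728, 2957

j=1: r + 0k = 205.64 → ⌈·⌉ = 206
j=2: r + 1k = 434.870769… → ⌈·⌉ = 435
j=3: r + 2k = 664.101538… → ⌈·⌉ = 665
j=4: r + 3k = 893.332307… → ⌈·⌉ = 894
j=5: r + 4k = 1122.563076… → ⌈·⌉ = 1123
j=6: r + 5k = 1351.793846… → ⌈·⌉ = 1352
j=7: r + 6k = 1581.024615… → ⌈·⌉ = 1582
j=8: r + 7k = 1810.255384… → ⌈·⌉ = 1811
j=9: r + 8k = 2039.486153… → ⌈·⌉ = 2040
j=10: r + 9k = 2268.716923… → ⌈·⌉ = 2269
j=11: r + 10k = 2497.947692… → ⌈·⌉ = 2498
j=12: r + 11k = 2727.178461… → ⌈·⌉ = 2728
j=13: r + 12k = 2956.409230… → ⌈·⌉ = 2957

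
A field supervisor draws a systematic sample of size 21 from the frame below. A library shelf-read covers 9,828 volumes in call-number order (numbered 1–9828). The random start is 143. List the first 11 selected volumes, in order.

k = N/n = 9828/21 = 468
volume 1: 143
volume 2: 143 + 468 = 611
volume 3: 611 + 468 = 1079
volume 4: 1079 + 468 = 1547
volume 5: 1547 + 468 = 2015
volume 6: 2015 + 468 = 2483
volume 7: 2483 + 468 = 2951
volume 8: 2951 + 468 = 3419
volume 9: 3419 + 468 = 3887
volume 10: 3887 + 468 = 4355
volume 11: 4355 + 468 = 4823

143, 611, 1079, 1547, 2015, 2483, 2951, 3419, 3887, 4355, 4823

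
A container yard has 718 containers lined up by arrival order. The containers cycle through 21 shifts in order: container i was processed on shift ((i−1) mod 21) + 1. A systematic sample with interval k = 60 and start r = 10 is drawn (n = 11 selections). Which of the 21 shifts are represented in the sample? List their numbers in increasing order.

1, 4, 7, 10, 13, 16, 19

Consecutive selections differ by k = 60, so their shift numbers differ by 60 mod 21 = 18.
gcd(60, 21) = 3, so the sample visits 21/3 = 7 distinct residues mod 21.
Start 10 is shift 10; the shifts hit are 1, 4, 7, 10, 13, 16, 19.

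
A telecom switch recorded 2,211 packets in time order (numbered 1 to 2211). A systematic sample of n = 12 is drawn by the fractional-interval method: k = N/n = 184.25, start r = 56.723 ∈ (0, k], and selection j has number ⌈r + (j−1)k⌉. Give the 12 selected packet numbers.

j=1: r + 0k = 56.723 → ⌈·⌉ = 57
j=2: r + 1k = 240.973 → ⌈·⌉ = 241
j=3: r + 2k = 425.223 → ⌈·⌉ = 426
j=4: r + 3k = 609.473 → ⌈·⌉ = 610
j=5: r + 4k = 793.723 → ⌈·⌉ = 794
j=6: r + 5k = 977.973 → ⌈·⌉ = 978
j=7: r + 6k = 1162.223 → ⌈·⌉ = 1163
j=8: r + 7k = 1346.473 → ⌈·⌉ = 1347
j=9: r + 8k = 1530.723 → ⌈·⌉ = 1531
j=10: r + 9k = 1714.973 → ⌈·⌉ = 1715
j=11: r + 10k = 1899.223 → ⌈·⌉ = 1900
j=12: r + 11k = 2083.473 → ⌈·⌉ = 2084

57, 241, 426, 610, 794, 978, 1163, 1347, 1531, 1715, 1900, 2084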